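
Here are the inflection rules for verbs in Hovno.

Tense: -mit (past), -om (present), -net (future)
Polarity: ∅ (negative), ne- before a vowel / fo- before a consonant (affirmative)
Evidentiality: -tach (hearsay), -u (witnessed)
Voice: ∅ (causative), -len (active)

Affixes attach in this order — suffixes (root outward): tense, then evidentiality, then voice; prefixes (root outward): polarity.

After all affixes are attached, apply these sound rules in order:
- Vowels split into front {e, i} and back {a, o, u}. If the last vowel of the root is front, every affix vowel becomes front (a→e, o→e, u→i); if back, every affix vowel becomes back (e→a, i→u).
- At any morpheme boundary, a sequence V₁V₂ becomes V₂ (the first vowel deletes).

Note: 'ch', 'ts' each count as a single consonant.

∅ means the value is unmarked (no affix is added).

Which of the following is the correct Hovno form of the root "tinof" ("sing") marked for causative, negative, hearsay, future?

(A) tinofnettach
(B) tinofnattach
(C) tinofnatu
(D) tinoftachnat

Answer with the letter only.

B

Attach tense future -net → tinofnet.
Attach evidentiality hearsay -tach → tinofnettach.
voice = causative: zero marking, form stays tinofnettach.
polarity = negative: zero marking, form stays tinofnettach.
Apply vowel harmony: tinofnettach → tinofnattach.
Vowel deletion: no change.
So the correct form is tinofnattach, option (B).
(D) tinoftachnat is wrong: it has the affixes in the wrong order.
(A) tinofnettach is wrong: it fails to apply the sound rule(s).
(C) tinofnatu is wrong: it uses witnessed instead of hearsay for evidentiality.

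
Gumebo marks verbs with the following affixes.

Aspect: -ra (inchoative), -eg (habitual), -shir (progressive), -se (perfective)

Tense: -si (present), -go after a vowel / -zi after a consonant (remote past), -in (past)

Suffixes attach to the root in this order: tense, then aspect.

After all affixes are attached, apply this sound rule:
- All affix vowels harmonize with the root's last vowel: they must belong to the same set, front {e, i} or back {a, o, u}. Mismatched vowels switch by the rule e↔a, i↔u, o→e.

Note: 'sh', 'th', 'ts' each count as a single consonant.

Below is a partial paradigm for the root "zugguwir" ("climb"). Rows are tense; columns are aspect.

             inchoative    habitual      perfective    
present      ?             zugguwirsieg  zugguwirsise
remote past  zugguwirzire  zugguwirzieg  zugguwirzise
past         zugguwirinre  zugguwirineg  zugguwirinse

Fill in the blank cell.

Attach tense present -si → zugguwirsi.
Attach aspect inchoative -ra → zugguwirsira.
Apply vowel harmony: zugguwirsira → zugguwirsire.

zugguwirsire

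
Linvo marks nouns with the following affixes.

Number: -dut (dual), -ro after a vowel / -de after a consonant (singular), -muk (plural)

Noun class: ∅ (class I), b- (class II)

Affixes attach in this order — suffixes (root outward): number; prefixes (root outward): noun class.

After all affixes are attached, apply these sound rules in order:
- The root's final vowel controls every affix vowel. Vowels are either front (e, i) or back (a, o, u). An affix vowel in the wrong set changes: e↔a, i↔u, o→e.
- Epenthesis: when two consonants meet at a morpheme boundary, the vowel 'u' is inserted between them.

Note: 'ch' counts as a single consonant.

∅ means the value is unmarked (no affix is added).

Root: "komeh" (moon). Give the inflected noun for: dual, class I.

komehudit

noun class = class I: zero marking, form stays komeh.
Attach number dual -dut → komehdut.
Apply vowel harmony: komehdut → komehdit.
Apply epenthesis: komehdit → komehudit.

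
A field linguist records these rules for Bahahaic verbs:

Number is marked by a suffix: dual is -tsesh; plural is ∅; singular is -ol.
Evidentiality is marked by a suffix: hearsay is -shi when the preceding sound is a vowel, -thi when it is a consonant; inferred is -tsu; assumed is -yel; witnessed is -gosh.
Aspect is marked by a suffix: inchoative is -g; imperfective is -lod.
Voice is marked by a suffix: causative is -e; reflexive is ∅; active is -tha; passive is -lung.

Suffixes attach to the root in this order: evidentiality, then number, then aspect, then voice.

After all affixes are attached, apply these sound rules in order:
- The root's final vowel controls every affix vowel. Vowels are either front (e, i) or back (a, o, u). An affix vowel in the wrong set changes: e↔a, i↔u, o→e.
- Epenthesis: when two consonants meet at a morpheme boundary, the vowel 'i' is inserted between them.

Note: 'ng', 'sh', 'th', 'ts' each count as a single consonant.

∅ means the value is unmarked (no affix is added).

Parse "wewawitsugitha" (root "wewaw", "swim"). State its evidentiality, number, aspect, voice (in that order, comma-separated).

inferred, plural, inchoative, active

Segment: wewaw-tsu-g-tha.
evidentiality: -tsu → inferred.
number: ∅ → plural.
aspect: -g → inchoative.
voice: -tha → active.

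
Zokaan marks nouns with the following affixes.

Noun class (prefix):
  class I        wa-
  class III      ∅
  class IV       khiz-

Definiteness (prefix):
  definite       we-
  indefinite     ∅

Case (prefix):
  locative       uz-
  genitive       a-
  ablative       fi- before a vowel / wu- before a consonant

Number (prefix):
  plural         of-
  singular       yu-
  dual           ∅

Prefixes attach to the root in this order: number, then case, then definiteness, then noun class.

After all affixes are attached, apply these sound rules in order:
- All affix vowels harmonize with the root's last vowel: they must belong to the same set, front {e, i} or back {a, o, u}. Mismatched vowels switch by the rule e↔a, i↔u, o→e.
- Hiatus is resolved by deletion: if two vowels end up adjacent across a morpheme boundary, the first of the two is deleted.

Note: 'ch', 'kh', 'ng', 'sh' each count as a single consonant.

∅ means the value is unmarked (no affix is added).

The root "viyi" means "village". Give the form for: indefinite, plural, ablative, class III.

Attach number plural of- → ofviyi.
Attach case ablative fi- (before vowel 'o') → fiofviyi.
definiteness = indefinite: zero marking, form stays fiofviyi.
noun class = class III: zero marking, form stays fiofviyi.
Apply vowel harmony: fiofviyi → fiefviyi.
Apply vowel deletion: fiefviyi → fefviyi.

fefviyi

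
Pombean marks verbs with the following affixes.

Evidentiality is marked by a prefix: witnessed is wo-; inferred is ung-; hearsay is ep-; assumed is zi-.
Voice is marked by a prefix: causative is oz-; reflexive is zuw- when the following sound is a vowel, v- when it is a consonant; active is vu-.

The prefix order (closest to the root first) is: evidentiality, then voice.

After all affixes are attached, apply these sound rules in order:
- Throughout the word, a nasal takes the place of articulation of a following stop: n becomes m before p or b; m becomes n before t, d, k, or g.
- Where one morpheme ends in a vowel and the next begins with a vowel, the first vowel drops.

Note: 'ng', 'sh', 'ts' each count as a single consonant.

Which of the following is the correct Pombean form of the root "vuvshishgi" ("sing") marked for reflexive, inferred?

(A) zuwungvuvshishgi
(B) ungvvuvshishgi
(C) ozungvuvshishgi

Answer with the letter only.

Attach evidentiality inferred ung- → ungvuvshishgi.
Attach voice reflexive zuw- (before vowel 'u') → zuwungvuvshishgi.
Nasal assimilation: no change.
Vowel deletion: no change.
So the correct form is zuwungvuvshishgi, option (A).
(C) ozungvuvshishgi is wrong: it uses causative instead of reflexive for voice.
(B) ungvvuvshishgi is wrong: it has the affixes in the wrong order.

A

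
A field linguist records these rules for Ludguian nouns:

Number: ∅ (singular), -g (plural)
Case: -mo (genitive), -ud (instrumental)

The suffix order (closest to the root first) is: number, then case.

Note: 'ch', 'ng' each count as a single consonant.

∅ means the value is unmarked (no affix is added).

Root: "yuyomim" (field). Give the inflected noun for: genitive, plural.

yuyomimgmo

Attach number plural -g → yuyomimg.
Attach case genitive -mo → yuyomimgmo.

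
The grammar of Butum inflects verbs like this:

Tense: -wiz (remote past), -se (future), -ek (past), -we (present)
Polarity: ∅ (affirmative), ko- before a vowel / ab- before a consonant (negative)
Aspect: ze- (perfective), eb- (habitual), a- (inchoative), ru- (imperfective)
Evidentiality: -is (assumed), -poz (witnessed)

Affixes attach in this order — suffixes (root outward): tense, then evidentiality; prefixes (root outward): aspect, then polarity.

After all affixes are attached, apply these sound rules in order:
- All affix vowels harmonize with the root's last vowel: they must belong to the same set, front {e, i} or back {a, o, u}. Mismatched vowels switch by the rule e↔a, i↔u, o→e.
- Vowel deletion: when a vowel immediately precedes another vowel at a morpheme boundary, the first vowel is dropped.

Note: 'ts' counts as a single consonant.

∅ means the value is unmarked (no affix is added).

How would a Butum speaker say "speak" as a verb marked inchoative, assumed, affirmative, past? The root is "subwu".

asubwakus

Attach aspect inchoative a- → asubwu.
Attach tense past -ek → asubwuek.
Attach evidentiality assumed -is → asubwuekis.
polarity = affirmative: zero marking, form stays asubwuekis.
Apply vowel harmony: asubwuekis → asubwuakus.
Apply vowel deletion: asubwuakus → asubwakus.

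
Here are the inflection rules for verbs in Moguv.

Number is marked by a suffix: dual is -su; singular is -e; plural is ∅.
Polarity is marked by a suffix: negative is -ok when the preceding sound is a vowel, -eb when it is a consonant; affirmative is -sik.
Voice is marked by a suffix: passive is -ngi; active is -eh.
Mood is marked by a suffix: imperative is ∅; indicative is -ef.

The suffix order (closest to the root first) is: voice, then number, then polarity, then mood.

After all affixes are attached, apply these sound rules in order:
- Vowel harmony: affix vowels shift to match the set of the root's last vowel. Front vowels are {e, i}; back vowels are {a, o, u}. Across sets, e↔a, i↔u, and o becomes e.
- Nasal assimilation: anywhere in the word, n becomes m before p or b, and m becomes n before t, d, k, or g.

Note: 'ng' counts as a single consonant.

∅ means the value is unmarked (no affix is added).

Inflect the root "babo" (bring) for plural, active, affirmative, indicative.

Attach voice active -eh → baboeh.
number = plural: zero marking, form stays baboeh.
Attach polarity affirmative -sik → baboehsik.
Attach mood indicative -ef → baboehsikef.
Apply vowel harmony: baboehsikef → baboahsukaf.
Nasal assimilation: no change.

baboahsukaf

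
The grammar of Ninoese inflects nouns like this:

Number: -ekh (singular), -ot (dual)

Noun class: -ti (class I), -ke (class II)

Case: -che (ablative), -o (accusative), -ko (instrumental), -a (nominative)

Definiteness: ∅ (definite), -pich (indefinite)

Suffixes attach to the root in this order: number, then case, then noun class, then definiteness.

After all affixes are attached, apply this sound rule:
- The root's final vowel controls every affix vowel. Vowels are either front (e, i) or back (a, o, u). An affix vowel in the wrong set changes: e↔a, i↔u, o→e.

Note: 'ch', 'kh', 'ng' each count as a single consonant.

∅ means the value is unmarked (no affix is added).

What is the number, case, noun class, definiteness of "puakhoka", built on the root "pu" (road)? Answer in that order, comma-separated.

Segment: pu-ekh-o-ke.
number: -ekh → singular.
case: -o → accusative.
noun class: -ke → class II.
definiteness: ∅ → definite.

singular, accusative, class II, definite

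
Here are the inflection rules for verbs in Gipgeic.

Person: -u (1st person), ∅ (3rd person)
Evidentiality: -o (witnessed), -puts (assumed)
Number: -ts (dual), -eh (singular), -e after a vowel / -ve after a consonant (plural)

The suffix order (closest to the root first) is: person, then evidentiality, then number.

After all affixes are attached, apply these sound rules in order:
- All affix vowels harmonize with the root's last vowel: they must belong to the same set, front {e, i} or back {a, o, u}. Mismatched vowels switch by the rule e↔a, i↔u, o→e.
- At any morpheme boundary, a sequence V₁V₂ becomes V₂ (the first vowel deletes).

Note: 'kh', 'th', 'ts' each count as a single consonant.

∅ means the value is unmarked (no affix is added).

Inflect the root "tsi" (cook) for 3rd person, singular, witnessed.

person = 3rd person: zero marking, form stays tsi.
Attach evidentiality witnessed -o → tsio.
Attach number singular -eh → tsioeh.
Apply vowel harmony: tsioeh → tsieeh.
Apply vowel deletion: tsieeh → tseh.

tseh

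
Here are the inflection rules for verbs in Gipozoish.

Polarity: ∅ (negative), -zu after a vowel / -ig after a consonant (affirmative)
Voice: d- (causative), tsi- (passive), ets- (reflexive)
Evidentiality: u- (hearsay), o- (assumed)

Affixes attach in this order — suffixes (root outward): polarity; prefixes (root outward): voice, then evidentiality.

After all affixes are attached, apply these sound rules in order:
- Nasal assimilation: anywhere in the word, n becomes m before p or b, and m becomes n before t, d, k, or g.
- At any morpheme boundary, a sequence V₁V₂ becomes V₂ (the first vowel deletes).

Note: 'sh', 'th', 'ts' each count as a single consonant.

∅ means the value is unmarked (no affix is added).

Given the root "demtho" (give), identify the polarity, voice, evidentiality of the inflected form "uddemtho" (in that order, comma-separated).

negative, causative, hearsay

Segment: u-d-demtho.
polarity: ∅ → negative.
voice: d- → causative.
evidentiality: u- → hearsay.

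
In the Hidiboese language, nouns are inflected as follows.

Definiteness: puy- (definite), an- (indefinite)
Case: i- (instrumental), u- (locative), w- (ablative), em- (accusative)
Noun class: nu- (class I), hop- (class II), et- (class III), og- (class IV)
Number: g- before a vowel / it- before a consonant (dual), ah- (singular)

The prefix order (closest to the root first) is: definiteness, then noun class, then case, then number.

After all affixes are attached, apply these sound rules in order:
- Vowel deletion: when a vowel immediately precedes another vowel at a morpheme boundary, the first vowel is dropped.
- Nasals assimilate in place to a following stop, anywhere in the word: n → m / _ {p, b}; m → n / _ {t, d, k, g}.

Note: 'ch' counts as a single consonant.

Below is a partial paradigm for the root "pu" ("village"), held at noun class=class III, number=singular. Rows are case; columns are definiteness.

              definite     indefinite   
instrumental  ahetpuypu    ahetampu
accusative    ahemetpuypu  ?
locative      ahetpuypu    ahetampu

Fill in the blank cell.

Attach definiteness indefinite an- → anpu.
Attach noun class class III et- → etanpu.
Attach case accusative em- → emetanpu.
Attach number singular ah- → ahemetanpu.
Vowel deletion: no change.
Apply nasal assimilation: ahemetanpu → ahemetampu.

ahemetampu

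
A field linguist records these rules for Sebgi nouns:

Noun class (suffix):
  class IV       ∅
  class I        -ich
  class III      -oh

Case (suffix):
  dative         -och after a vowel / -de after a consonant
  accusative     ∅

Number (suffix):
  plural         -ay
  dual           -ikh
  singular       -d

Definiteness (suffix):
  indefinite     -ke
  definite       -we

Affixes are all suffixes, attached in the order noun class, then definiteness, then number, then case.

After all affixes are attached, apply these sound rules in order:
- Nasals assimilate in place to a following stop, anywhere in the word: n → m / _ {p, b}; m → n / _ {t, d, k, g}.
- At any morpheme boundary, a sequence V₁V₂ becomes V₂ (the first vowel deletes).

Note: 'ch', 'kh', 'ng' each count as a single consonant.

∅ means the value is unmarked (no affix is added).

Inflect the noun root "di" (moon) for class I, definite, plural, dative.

Attach noun class class I -ich → diich.
Attach definiteness definite -we → diichwe.
Attach number plural -ay → diichweay.
Attach case dative -de (after consonant 'y') → diichweayde.
Nasal assimilation: no change.
Apply vowel deletion: diichweayde → dichwayde.

dichwayde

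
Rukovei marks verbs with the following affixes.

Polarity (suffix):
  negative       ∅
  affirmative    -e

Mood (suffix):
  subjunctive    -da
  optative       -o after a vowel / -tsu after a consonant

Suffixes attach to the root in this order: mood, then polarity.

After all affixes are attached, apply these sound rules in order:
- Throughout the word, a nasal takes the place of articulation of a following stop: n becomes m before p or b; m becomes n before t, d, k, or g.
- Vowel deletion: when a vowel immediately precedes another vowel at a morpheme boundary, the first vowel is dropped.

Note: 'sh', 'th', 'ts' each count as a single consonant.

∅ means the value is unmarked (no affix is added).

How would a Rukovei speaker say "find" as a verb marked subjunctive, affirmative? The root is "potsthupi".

potsthupide

Attach mood subjunctive -da → potsthupida.
Attach polarity affirmative -e → potsthupidae.
Nasal assimilation: no change.
Apply vowel deletion: potsthupidae → potsthupide.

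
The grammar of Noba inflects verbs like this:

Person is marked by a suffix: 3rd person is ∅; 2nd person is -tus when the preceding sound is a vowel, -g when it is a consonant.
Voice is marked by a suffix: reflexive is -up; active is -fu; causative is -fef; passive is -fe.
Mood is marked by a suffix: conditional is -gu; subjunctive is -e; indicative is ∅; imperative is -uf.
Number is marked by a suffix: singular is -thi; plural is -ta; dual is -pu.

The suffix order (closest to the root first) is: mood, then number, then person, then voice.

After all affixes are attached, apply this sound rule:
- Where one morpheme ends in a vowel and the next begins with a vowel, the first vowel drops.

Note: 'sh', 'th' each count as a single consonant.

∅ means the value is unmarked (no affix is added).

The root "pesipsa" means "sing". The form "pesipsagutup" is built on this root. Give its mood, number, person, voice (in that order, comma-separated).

Segment: pesipsa-gu-ta-up.
mood: -gu → conditional.
number: -ta → plural.
person: ∅ → 3rd person.
voice: -up → reflexive.

conditional, plural, 3rd person, reflexive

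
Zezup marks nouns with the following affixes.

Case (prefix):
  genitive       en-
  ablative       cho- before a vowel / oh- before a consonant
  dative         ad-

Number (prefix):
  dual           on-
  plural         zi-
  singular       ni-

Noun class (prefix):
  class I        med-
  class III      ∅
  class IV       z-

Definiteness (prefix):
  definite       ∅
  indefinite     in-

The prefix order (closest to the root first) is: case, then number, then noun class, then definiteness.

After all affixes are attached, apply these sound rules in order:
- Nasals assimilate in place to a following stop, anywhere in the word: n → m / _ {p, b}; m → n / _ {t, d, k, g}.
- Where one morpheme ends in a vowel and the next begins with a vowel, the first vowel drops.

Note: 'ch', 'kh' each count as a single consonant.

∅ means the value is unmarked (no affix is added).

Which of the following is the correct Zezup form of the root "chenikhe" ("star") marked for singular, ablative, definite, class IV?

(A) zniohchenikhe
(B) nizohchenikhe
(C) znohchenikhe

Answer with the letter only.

C

Attach case ablative oh- (before consonant 'ch') → ohchenikhe.
Attach number singular ni- → niohchenikhe.
Attach noun class class IV z- → zniohchenikhe.
definiteness = definite: zero marking, form stays zniohchenikhe.
Nasal assimilation: no change.
Apply vowel deletion: zniohchenikhe → znohchenikhe.
So the correct form is znohchenikhe, option (C).
(B) nizohchenikhe is wrong: it has the affixes in the wrong order.
(A) zniohchenikhe is wrong: it fails to apply the sound rule(s).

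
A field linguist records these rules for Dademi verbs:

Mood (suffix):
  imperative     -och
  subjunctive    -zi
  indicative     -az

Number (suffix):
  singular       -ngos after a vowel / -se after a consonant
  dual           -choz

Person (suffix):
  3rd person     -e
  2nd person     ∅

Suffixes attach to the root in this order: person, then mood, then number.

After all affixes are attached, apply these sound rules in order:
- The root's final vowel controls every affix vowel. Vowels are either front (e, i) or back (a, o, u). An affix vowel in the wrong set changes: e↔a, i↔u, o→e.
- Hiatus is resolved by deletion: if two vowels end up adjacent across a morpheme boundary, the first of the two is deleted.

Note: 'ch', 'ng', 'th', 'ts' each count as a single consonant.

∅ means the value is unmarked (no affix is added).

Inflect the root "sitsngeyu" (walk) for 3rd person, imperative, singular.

sitsngeyochsa

Attach person 3rd person -e → sitsngeyue.
Attach mood imperative -och → sitsngeyueoch.
Attach number singular -se (after consonant 'ch') → sitsngeyueochse.
Apply vowel harmony: sitsngeyueochse → sitsngeyuaochsa.
Apply vowel deletion: sitsngeyuaochsa → sitsngeyochsa.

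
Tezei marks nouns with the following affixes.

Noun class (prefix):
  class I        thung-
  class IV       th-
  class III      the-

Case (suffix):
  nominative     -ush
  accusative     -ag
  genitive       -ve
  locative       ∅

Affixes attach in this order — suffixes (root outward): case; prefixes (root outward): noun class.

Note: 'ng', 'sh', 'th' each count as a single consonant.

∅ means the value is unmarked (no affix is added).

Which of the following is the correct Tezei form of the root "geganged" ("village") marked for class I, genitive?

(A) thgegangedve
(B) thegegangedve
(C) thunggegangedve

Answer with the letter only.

C

Attach case genitive -ve → gegangedve.
Attach noun class class I thung- → thunggegangedve.
So the correct form is thunggegangedve, option (C).
(B) thegegangedve is wrong: it uses class III instead of class I for noun class.
(A) thgegangedve is wrong: it uses class IV instead of class I for noun class.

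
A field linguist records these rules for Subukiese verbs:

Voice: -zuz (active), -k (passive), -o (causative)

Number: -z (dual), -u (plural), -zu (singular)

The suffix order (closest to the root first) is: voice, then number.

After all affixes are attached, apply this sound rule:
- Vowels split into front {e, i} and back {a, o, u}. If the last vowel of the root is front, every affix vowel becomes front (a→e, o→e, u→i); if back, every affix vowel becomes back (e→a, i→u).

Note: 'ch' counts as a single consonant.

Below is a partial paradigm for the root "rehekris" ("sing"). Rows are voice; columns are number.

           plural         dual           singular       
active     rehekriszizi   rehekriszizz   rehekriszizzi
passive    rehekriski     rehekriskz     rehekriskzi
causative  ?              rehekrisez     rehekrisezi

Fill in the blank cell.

rehekrisei

Attach voice causative -o → rehekriso.
Attach number plural -u → rehekrisou.
Apply vowel harmony: rehekrisou → rehekrisei.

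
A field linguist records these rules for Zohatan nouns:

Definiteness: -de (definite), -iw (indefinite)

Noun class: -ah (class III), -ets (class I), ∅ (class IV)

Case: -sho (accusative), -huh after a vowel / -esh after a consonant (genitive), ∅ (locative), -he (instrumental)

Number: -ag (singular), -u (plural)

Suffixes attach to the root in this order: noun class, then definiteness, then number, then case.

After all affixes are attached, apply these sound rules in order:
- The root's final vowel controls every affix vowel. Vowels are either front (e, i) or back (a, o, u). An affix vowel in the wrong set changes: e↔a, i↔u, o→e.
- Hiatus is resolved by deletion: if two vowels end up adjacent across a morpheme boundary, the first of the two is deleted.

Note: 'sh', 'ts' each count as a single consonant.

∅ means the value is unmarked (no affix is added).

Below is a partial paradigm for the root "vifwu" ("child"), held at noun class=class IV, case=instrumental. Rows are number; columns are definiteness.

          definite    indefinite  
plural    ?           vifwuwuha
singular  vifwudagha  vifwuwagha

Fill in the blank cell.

noun class = class IV: zero marking, form stays vifwu.
Attach definiteness definite -de → vifwude.
Attach number plural -u → vifwudeu.
Attach case instrumental -he → vifwudeuhe.
Apply vowel harmony: vifwudeuhe → vifwudauha.
Apply vowel deletion: vifwudauha → vifwuduha.

vifwuduha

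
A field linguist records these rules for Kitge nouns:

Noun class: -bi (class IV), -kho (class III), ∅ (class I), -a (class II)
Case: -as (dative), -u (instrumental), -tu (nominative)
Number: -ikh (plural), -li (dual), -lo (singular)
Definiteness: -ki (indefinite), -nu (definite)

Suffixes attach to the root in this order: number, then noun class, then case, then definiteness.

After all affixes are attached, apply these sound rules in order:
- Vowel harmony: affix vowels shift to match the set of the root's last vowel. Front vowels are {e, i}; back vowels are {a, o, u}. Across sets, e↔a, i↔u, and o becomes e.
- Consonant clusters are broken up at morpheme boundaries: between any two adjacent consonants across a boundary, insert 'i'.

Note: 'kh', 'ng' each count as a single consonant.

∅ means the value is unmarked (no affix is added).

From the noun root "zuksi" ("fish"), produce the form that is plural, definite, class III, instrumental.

zuksiikhikheini

Attach number plural -ikh → zuksiikh.
Attach noun class class III -kho → zuksiikhkho.
Attach case instrumental -u → zuksiikhkhou.
Attach definiteness definite -nu → zuksiikhkhounu.
Apply vowel harmony: zuksiikhkhounu → zuksiikhkheini.
Apply epenthesis: zuksiikhkheini → zuksiikhikheini.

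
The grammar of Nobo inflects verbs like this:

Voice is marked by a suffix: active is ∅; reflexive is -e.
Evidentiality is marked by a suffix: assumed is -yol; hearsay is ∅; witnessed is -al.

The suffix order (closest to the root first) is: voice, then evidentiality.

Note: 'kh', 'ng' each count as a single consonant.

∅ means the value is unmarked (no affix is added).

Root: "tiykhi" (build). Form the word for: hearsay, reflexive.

tiykhie

Attach voice reflexive -e → tiykhie.
evidentiality = hearsay: zero marking, form stays tiykhie.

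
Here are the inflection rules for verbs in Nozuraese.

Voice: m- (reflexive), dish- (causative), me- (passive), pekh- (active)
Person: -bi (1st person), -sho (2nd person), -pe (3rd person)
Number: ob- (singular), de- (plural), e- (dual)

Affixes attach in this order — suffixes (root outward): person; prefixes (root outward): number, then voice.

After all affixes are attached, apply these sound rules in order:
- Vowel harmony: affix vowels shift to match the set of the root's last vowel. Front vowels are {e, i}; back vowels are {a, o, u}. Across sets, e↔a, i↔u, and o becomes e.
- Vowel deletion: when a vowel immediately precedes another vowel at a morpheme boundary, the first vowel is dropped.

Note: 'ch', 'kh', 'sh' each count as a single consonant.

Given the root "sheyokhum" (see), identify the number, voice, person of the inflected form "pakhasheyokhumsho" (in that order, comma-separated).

Segment: pekh-e-sheyokhum-sho.
number: e- → dual.
voice: pekh- → active.
person: -sho → 2nd person.

dual, active, 2nd person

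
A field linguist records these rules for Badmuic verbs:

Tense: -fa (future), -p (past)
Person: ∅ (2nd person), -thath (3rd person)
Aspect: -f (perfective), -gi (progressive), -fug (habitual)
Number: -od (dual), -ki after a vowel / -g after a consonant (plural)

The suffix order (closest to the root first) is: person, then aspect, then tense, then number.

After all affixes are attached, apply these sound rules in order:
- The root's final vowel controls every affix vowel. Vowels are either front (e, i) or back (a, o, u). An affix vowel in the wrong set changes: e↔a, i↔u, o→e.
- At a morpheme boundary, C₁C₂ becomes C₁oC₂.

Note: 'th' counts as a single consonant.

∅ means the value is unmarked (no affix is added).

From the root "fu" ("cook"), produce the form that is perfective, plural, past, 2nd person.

person = 2nd person: zero marking, form stays fu.
Attach aspect perfective -f → fuf.
Attach tense past -p → fufp.
Attach number plural -g (after consonant 'p') → fufpg.
Vowel harmony: no change.
Apply epenthesis: fufpg → fufopog.

fufopog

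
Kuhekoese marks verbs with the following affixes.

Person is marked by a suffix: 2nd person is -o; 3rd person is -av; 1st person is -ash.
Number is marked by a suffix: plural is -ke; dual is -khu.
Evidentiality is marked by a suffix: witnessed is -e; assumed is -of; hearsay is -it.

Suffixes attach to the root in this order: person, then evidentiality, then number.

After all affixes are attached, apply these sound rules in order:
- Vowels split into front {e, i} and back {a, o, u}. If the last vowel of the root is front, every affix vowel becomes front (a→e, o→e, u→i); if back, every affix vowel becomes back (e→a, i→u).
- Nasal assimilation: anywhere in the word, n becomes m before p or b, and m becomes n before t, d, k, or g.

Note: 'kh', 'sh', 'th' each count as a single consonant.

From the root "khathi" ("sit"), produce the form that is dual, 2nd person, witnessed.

khathieekhi

Attach person 2nd person -o → khathio.
Attach evidentiality witnessed -e → khathioe.
Attach number dual -khu → khathioekhu.
Apply vowel harmony: khathioekhu → khathieekhi.
Nasal assimilation: no change.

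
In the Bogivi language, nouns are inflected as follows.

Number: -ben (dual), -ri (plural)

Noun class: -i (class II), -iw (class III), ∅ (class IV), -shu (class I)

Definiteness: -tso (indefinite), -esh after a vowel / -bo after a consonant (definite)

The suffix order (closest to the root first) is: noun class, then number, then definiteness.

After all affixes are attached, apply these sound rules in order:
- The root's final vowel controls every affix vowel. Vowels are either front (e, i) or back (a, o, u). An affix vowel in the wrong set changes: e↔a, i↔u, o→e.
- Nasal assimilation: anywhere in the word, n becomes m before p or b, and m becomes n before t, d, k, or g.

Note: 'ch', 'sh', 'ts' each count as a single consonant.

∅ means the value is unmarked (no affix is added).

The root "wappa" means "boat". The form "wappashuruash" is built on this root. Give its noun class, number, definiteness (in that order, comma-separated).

Segment: wappa-shu-ri-esh.
noun class: -shu → class I.
number: -ri → plural.
definiteness: -esh/bo → definite.

class I, plural, definite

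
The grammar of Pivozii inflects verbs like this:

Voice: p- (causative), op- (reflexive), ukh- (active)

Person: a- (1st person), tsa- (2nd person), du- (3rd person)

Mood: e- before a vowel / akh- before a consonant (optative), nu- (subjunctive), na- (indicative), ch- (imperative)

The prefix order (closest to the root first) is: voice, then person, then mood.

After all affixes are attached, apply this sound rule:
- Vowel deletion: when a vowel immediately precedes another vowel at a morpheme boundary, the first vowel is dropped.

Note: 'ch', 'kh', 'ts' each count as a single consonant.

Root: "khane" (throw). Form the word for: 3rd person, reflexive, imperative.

Attach voice reflexive op- → opkhane.
Attach person 3rd person du- → duopkhane.
Attach mood imperative ch- → chduopkhane.
Apply vowel deletion: chduopkhane → chdopkhane.

chdopkhane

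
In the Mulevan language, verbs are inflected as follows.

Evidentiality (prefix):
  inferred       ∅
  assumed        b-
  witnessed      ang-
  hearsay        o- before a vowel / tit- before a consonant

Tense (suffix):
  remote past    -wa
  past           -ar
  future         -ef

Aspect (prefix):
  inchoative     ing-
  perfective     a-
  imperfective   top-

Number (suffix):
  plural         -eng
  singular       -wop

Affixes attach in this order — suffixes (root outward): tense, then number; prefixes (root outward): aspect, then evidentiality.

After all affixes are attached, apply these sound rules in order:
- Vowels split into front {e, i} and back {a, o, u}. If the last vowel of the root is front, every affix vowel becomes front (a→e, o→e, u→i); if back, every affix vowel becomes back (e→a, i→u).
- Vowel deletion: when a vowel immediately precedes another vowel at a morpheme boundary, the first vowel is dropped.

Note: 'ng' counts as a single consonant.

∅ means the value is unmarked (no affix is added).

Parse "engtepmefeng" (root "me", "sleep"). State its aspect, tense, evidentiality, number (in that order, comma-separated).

Segment: ang-top-me-ef-eng.
aspect: top- → imperfective.
tense: -ef → future.
evidentiality: ang- → witnessed.
number: -eng → plural.

imperfective, future, witnessed, plural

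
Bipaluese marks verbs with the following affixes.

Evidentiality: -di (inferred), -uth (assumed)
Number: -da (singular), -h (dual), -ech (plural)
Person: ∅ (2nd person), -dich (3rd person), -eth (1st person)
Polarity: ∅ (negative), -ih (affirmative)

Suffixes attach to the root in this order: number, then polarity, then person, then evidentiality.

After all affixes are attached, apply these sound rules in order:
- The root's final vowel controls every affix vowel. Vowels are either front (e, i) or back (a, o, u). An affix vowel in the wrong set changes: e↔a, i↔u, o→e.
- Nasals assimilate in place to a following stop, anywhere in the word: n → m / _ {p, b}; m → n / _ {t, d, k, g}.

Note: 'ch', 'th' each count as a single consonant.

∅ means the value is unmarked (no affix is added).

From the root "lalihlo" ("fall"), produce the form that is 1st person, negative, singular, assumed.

lalihlodaathuth

Attach number singular -da → lalihloda.
polarity = negative: zero marking, form stays lalihloda.
Attach person 1st person -eth → lalihlodaeth.
Attach evidentiality assumed -uth → lalihlodaethuth.
Apply vowel harmony: lalihlodaethuth → lalihlodaathuth.
Nasal assimilation: no change.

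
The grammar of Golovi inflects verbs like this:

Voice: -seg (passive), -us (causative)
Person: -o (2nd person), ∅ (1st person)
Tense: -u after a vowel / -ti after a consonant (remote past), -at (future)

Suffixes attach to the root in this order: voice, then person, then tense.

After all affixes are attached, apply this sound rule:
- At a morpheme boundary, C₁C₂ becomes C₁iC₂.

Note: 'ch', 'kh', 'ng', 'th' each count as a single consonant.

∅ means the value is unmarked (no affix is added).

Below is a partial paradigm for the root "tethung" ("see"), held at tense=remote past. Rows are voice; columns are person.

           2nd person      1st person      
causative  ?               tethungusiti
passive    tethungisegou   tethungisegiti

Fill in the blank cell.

tethungusou

Attach voice causative -us → tethungus.
Attach person 2nd person -o → tethunguso.
Attach tense remote past -u (after vowel 'o') → tethungusou.
Epenthesis: no change.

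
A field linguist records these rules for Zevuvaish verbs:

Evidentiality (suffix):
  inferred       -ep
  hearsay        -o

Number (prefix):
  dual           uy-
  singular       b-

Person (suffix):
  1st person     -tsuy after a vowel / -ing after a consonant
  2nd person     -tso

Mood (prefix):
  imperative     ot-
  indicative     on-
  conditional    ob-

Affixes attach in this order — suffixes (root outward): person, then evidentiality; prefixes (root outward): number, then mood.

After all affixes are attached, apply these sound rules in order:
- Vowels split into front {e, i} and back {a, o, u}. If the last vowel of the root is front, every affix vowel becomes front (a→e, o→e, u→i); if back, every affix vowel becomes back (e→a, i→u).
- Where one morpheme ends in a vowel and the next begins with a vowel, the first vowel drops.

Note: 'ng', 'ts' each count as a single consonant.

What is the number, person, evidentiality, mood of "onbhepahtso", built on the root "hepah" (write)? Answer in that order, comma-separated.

Segment: on-b-hepah-tso-o.
number: b- → singular.
person: -tso → 2nd person.
evidentiality: -o → hearsay.
mood: on- → indicative.

singular, 2nd person, hearsay, indicative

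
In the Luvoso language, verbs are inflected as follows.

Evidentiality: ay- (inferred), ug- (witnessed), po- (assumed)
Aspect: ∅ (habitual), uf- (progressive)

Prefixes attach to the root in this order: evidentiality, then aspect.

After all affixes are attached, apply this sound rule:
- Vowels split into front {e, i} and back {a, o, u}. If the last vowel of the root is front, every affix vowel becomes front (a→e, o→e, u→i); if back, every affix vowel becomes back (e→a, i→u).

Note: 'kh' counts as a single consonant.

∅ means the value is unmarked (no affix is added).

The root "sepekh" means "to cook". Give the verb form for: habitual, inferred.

Attach evidentiality inferred ay- → aysepekh.
aspect = habitual: zero marking, form stays aysepekh.
Apply vowel harmony: aysepekh → eysepekh.

eysepekh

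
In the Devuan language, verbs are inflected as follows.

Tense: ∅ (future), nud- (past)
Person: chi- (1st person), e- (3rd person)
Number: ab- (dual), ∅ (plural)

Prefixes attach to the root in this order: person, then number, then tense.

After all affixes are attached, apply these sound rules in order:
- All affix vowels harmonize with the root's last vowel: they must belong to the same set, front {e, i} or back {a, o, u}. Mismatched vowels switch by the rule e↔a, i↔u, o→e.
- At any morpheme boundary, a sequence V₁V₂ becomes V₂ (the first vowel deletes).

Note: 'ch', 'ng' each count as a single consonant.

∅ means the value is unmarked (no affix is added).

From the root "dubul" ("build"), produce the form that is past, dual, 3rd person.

Attach person 3rd person e- → edubul.
Attach number dual ab- → abedubul.
Attach tense past nud- → nudabedubul.
Apply vowel harmony: nudabedubul → nudabadubul.
Vowel deletion: no change.

nudabadubul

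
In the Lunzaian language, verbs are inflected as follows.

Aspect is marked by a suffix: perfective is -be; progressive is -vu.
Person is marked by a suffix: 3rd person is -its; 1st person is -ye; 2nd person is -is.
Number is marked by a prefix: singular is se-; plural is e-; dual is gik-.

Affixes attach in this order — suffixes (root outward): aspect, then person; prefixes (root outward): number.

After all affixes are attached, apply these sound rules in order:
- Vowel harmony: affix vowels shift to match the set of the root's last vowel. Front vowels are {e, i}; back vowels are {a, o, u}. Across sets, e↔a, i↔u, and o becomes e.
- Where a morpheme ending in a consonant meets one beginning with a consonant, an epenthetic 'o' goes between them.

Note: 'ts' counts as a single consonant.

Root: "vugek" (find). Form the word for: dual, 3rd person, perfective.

Attach aspect perfective -be → vugekbe.
Attach person 3rd person -its → vugekbeits.
Attach number dual gik- → gikvugekbeits.
Vowel harmony: no change.
Apply epenthesis: gikvugekbeits → gikovugekobeits.

gikovugekobeits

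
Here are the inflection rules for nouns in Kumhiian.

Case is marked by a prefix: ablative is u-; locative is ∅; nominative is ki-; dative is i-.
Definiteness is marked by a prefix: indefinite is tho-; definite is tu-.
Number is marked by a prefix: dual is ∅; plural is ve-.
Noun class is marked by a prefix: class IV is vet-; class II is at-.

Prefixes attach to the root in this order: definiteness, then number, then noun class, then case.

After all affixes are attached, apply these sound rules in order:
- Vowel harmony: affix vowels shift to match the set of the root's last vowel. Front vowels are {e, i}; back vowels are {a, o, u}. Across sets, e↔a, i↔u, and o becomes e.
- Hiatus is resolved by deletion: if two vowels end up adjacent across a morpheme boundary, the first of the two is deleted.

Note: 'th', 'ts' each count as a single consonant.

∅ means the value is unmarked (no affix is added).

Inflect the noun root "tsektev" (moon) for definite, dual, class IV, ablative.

ivettitsektev

Attach definiteness definite tu- → tutsektev.
number = dual: zero marking, form stays tutsektev.
Attach noun class class IV vet- → vettutsektev.
Attach case ablative u- → uvettutsektev.
Apply vowel harmony: uvettutsektev → ivettitsektev.
Vowel deletion: no change.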